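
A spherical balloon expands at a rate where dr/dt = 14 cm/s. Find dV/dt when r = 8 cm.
3584π cm³/s

V = (4/3)πr³
dV/dt = dV/dr · dr/dt = 4πr² · 14
At r = 8: dV/dt = 3584π cm³/s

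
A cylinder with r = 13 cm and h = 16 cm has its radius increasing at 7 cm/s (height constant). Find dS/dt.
588π cm²/s

S = 2πrh + 2πr² (lateral + bases)
dS/dt = (2πh + 4πr)·dr/dt = (2π·16 + 4π·13)·7
= 588π cm²/s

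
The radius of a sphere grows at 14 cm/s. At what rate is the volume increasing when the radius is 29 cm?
47096π cm³/s

V = (4/3)πr³
dV/dt = dV/dr · dr/dt = 4πr² · 14
At r = 29: dV/dt = 47096π cm³/s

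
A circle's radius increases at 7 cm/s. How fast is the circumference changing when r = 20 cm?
14π cm/s

C = 2πr
dC/dt = 2π · dr/dt = 2π · 7 = 14π cm/s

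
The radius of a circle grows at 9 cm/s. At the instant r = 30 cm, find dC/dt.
18π cm/s

C = 2πr
dC/dt = 2π · dr/dt = 2π · 9 = 18π cm/s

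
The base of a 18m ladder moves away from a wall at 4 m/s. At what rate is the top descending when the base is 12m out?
8√5/5 ≈ 3.578 m/s

x² + y² = 18²
2x·dx/dt + 2y·dy/dt = 0
dy/dt = -x/y · dx/dt = -12/(6√5) · 4 = -8√5/5 m/s
The top is descending at 8√5/5 ≈ 3.578 m/s.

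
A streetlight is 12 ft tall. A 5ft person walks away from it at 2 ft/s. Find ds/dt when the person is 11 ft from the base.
10/7 ft/s

By similar triangles: 12/(x+s) = 5/s
Solving: s = 5x/7
ds/dt = 5/7 · dx/dt = 5/7 · 2 = 10/7 ft/s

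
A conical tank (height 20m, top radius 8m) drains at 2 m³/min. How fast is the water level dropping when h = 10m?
1/(8π) ≈ 0.03979 m/min

r/h = 8/20, so r = (2/5)h
V = (1/3)πr²h = (1/3)π((2/5)h)²h = (4/75)πh³
dV/dh = (4/25)πh²
dh/dt = (dV/dt)/(dV/dh) = -2/((4/25)π·10²) = -1/(8π) m/min
The level is dropping at 1/(8π) ≈ 0.03979 m/min.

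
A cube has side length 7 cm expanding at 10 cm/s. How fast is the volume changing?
1470 cm³/s

V = s³
dV/dt = 3s² · ds/dt = 3·7²·10 = 1470 cm³/s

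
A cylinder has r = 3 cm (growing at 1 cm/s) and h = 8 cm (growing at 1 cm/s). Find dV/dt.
57π cm³/s

V = πr²h
dV/dt = 2πrh·dr/dt + πr²·dh/dt
= 2π(3)(8)(1) + π(3)²(1)
= 57π cm³/s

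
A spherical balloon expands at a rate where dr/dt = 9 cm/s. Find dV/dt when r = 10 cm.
3600π cm³/s

V = (4/3)πr³
dV/dt = dV/dr · dr/dt = 4πr² · 9
At r = 10: dV/dt = 3600π cm³/s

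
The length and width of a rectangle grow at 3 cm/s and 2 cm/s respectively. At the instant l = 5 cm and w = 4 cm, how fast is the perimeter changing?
10 cm/s

P = 2(l + w)
dP/dt = 2(dl/dt + dw/dt) = 2(3 + 2) = 10 cm/s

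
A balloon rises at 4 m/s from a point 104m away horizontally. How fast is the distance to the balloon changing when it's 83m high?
332√17705/17705 ≈ 2.495 m/s

z² = 104² + y²
z = √(104² + 83²) = √17705
dz/dt = y/z · dy/dt = 83/√17705 · 4 = 332√17705/17705 ≈ 2.495 m/s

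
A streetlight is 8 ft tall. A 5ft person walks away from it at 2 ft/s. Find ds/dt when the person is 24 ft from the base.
10/3 ft/s

By similar triangles: 8/(x+s) = 5/s
Solving: s = 5x/3
ds/dt = 5/3 · dx/dt = 5/3 · 2 = 10/3 ft/s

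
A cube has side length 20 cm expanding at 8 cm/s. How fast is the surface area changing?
1920 cm²/s

A = 6s²
dA/dt = 12s · ds/dt = 12·20·8 = 1920 cm²/s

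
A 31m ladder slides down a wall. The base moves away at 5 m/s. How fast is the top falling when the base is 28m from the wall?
140√177/177 ≈ 10.52 m/s

x² + y² = 31²
2x·dx/dt + 2y·dy/dt = 0
dy/dt = -x/y · dx/dt = -28/√177 · 5 = -140√177/177 m/s
The top is descending at 140√177/177 ≈ 10.52 m/s.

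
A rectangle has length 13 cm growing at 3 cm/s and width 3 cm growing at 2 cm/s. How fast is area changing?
35 cm²/s

A = lw
dA/dt = w·dl/dt + l·dw/dt = 3·3 + 13·2 = 35 cm²/s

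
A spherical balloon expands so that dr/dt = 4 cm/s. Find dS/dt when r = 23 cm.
736π cm²/s

S = 4πr²
dS/dt = dS/dr · dr/dt = 8πr · 4
At r = 23: dS/dt = 736π cm²/s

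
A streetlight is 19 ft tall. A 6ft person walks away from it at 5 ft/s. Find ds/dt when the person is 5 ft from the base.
30/13 ft/s

By similar triangles: 19/(x+s) = 6/s
Solving: s = 6x/13
ds/dt = 6/13 · dx/dt = 6/13 · 5 = 30/13 ft/s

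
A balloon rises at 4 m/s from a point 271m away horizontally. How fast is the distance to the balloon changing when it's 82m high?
328√80165/80165 ≈ 1.158 m/s

z² = 271² + y²
z = √(271² + 82²) = √80165
dz/dt = y/z · dy/dt = 82/√80165 · 4 = 328√80165/80165 ≈ 1.158 m/s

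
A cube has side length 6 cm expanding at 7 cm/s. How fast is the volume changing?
756 cm³/s

V = s³
dV/dt = 3s² · ds/dt = 3·6²·7 = 756 cm³/s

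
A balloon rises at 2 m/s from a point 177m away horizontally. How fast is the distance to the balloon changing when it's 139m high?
139√2026/5065 ≈ 1.235 m/s

z² = 177² + y²
z = √(177² + 139²) = 5√2026
dz/dt = y/z · dy/dt = 139/(5√2026) · 2 = 139√2026/5065 ≈ 1.235 m/s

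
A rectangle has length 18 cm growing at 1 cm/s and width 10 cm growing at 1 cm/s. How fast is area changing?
28 cm²/s

A = lw
dA/dt = w·dl/dt + l·dw/dt = 10·1 + 18·1 = 28 cm²/s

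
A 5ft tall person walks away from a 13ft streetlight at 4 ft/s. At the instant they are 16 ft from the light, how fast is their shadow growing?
5/2 ft/s

By similar triangles: 13/(x+s) = 5/s
Solving: s = 5x/8
ds/dt = 5/8 · dx/dt = 5/8 · 4 = 5/2 ft/s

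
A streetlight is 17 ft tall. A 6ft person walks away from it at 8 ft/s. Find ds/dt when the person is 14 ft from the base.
48/11 ft/s

By similar triangles: 17/(x+s) = 6/s
Solving: s = 6x/11
ds/dt = 6/11 · dx/dt = 6/11 · 8 = 48/11 ft/s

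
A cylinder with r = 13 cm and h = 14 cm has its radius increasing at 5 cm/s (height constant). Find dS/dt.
400π cm²/s

S = 2πrh + 2πr² (lateral + bases)
dS/dt = (2πh + 4πr)·dr/dt = (2π·14 + 4π·13)·5
= 400π cm²/s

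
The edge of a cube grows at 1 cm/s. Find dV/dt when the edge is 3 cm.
27 cm³/s

V = s³
dV/dt = 3s² · ds/dt = 3·3²·1 = 27 cm³/s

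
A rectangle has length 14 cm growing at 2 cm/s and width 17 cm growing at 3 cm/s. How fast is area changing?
76 cm²/s

A = lw
dA/dt = w·dl/dt + l·dw/dt = 17·2 + 14·3 = 76 cm²/s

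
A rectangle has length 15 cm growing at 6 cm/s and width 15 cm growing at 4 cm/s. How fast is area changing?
150 cm²/s

A = lw
dA/dt = w·dl/dt + l·dw/dt = 15·6 + 15·4 = 150 cm²/s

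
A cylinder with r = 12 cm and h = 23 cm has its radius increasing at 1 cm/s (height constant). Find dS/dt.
94π cm²/s

S = 2πrh + 2πr² (lateral + bases)
dS/dt = (2πh + 4πr)·dr/dt = (2π·23 + 4π·12)·1
= 94π cm²/s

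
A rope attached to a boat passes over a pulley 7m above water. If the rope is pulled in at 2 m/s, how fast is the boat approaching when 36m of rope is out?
72√1247/1247 ≈ 2.039 m/s

rope² = x² + 7²
x = √(36² - 7²) = √1247
dx/dt = (rope/x) · d(rope)/dt = (36/√1247) · (-2) = -72√1247/1247 m/s
The boat approaches at 72√1247/1247 ≈ 2.039 m/s.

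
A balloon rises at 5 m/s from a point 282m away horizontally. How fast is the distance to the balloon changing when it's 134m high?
67√24370/4874 ≈ 2.146 m/s

z² = 282² + y²
z = √(282² + 134²) = 2√24370
dz/dt = y/z · dy/dt = 134/(2√24370) · 5 = 67√24370/4874 ≈ 2.146 m/s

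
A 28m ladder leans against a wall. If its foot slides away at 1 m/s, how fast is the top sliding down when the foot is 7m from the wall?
√15/15 ≈ 0.2582 m/s

x² + y² = 28²
2x·dx/dt + 2y·dy/dt = 0
dy/dt = -x/y · dx/dt = -7/(7√15) · 1 = -√15/15 m/s
The top is descending at √15/15 ≈ 0.2582 m/s.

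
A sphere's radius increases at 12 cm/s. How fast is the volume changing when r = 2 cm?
192π cm³/s

V = (4/3)πr³
dV/dt = dV/dr · dr/dt = 4πr² · 12
At r = 2: dV/dt = 192π cm³/s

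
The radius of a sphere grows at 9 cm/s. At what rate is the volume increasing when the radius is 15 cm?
8100π cm³/s

V = (4/3)πr³
dV/dt = dV/dr · dr/dt = 4πr² · 9
At r = 15: dV/dt = 8100π cm³/s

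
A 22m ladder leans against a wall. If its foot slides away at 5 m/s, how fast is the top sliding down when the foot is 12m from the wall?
6√85/17 ≈ 3.254 m/s

x² + y² = 22²
2x·dx/dt + 2y·dy/dt = 0
dy/dt = -x/y · dx/dt = -12/(2√85) · 5 = -6√85/17 m/s
The top is descending at 6√85/17 ≈ 3.254 m/s.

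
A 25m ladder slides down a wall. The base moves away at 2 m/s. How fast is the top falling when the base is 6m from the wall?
12√589/589 ≈ 0.4945 m/s

x² + y² = 25²
2x·dx/dt + 2y·dy/dt = 0
dy/dt = -x/y · dx/dt = -6/√589 · 2 = -12√589/589 m/s
The top is descending at 12√589/589 ≈ 0.4945 m/s.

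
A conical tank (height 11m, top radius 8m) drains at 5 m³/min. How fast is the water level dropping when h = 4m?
605/(1024π) ≈ 0.1881 m/min

r/h = 8/11, so r = (8/11)h
V = (1/3)πr²h = (1/3)π((8/11)h)²h = (64/363)πh³
dV/dh = (64/121)πh²
dh/dt = (dV/dt)/(dV/dh) = -5/((64/121)π·4²) = -605/(1024π) m/min
The level is dropping at 605/(1024π) ≈ 0.1881 m/min.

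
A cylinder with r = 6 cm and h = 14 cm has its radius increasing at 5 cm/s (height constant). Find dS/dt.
260π cm²/s

S = 2πrh + 2πr² (lateral + bases)
dS/dt = (2πh + 4πr)·dr/dt = (2π·14 + 4π·6)·5
= 260π cm²/s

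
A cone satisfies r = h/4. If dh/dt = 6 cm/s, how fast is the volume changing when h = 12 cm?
54π cm³/s

V = (1/3)π(h/4)²h = πh³/48
dV/dt = πh²/16 · 6
At h = 12: dV/dt = 54π cm³/s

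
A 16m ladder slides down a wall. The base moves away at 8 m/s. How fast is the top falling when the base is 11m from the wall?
88√15/45 ≈ 7.574 m/s

x² + y² = 16²
2x·dx/dt + 2y·dy/dt = 0
dy/dt = -x/y · dx/dt = -11/(3√15) · 8 = -88√15/45 m/s
The top is descending at 88√15/45 ≈ 7.574 m/s.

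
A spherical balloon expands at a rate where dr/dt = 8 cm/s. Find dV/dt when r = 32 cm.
32768π cm³/s

V = (4/3)πr³
dV/dt = dV/dr · dr/dt = 4πr² · 8
At r = 32: dV/dt = 32768π cm³/s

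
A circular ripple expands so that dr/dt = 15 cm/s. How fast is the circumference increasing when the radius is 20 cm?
30π cm/s

C = 2πr
dC/dt = 2π · dr/dt = 2π · 15 = 30π cm/s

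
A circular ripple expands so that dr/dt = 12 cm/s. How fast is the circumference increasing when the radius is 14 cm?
24π cm/s

C = 2πr
dC/dt = 2π · dr/dt = 2π · 12 = 24π cm/s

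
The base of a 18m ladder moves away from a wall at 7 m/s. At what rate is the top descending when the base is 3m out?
√35/5 ≈ 1.183 m/s

x² + y² = 18²
2x·dx/dt + 2y·dy/dt = 0
dy/dt = -x/y · dx/dt = -3/(3√35) · 7 = -√35/5 m/s
The top is descending at √35/5 ≈ 1.183 m/s.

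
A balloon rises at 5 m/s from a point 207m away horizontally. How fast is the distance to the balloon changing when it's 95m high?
475√51874/51874 ≈ 2.086 m/s

z² = 207² + y²
z = √(207² + 95²) = √51874
dz/dt = y/z · dy/dt = 95/√51874 · 5 = 475√51874/51874 ≈ 2.086 m/s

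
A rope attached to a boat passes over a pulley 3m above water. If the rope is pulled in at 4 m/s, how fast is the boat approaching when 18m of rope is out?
24√35/35 ≈ 4.057 m/s

rope² = x² + 3²
x = √(18² - 3²) = 3√35
dx/dt = (rope/x) · d(rope)/dt = (18/(3√35)) · (-4) = -24√35/35 m/s
The boat approaches at 24√35/35 ≈ 4.057 m/s.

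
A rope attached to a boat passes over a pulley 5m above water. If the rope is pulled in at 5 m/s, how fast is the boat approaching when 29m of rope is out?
145√51/204 ≈ 5.076 m/s

rope² = x² + 5²
x = √(29² - 5²) = 4√51
dx/dt = (rope/x) · d(rope)/dt = (29/(4√51)) · (-5) = -145√51/204 m/s
The boat approaches at 145√51/204 ≈ 5.076 m/s.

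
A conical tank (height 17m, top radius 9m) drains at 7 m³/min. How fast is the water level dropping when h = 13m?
2023/(13689π) ≈ 0.04704 m/min

r/h = 9/17, so r = (9/17)h
V = (1/3)πr²h = (1/3)π((9/17)h)²h = (27/289)πh³
dV/dh = (81/289)πh²
dh/dt = (dV/dt)/(dV/dh) = -7/((81/289)π·13²) = -2023/(13689π) m/min
The level is dropping at 2023/(13689π) ≈ 0.04704 m/min.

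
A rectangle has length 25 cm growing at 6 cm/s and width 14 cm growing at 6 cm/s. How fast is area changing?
234 cm²/s

A = lw
dA/dt = w·dl/dt + l·dw/dt = 14·6 + 25·6 = 234 cm²/s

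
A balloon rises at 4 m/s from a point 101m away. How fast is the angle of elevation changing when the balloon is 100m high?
0.019999 rad/s

tan(θ) = y/101
sec²(θ) · dθ/dt = (1/101) · dy/dt
dθ/dt = cos²(θ)/101 · 4 = 101/(101² + 100²) · 4
dθ/dt = 0.019999 rad/s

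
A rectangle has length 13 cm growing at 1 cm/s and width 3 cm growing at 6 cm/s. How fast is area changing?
81 cm²/s

A = lw
dA/dt = w·dl/dt + l·dw/dt = 3·1 + 13·6 = 81 cm²/s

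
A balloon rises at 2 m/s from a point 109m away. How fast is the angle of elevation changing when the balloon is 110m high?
0.009091 rad/s

tan(θ) = y/109
sec²(θ) · dθ/dt = (1/109) · dy/dt
dθ/dt = cos²(θ)/109 · 2 = 109/(109² + 110²) · 2
dθ/dt = 0.009091 rad/s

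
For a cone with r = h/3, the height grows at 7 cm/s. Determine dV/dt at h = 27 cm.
567π cm³/s

V = (1/3)π(h/3)²h = πh³/27
dV/dt = πh²/9 · 7
At h = 27: dV/dt = 567π cm³/s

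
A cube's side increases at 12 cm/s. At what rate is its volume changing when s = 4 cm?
576 cm³/s

V = s³
dV/dt = 3s² · ds/dt = 3·4²·12 = 576 cm³/s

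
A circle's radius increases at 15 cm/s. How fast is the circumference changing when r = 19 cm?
30π cm/s

C = 2πr
dC/dt = 2π · dr/dt = 2π · 15 = 30π cm/s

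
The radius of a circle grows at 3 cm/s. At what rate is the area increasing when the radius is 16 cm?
96π cm²/s

A = πr²
dA/dt = 2πr · dr/dt = 2π(16)(3) = 96π cm²/s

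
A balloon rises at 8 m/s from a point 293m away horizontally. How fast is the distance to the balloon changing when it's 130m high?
1040√102749/102749 ≈ 3.244 m/s

z² = 293² + y²
z = √(293² + 130²) = √102749
dz/dt = y/z · dy/dt = 130/√102749 · 8 = 1040√102749/102749 ≈ 3.244 m/s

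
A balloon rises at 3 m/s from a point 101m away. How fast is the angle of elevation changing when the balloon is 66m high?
0.020815 rad/s

tan(θ) = y/101
sec²(θ) · dθ/dt = (1/101) · dy/dt
dθ/dt = cos²(θ)/101 · 3 = 101/(101² + 66²) · 3
dθ/dt = 0.020815 rad/s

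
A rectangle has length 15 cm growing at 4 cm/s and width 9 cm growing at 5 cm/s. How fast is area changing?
111 cm²/s

A = lw
dA/dt = w·dl/dt + l·dw/dt = 9·4 + 15·5 = 111 cm²/s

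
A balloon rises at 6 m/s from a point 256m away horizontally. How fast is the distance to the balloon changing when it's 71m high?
426√70577/70577 ≈ 1.604 m/s

z² = 256² + y²
z = √(256² + 71²) = √70577
dz/dt = y/z · dy/dt = 71/√70577 · 6 = 426√70577/70577 ≈ 1.604 m/s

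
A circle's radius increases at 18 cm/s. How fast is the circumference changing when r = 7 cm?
36π cm/s

C = 2πr
dC/dt = 2π · dr/dt = 2π · 18 = 36π cm/s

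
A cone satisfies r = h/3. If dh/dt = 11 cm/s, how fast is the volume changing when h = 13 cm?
1859π/9 cm³/s

V = (1/3)π(h/3)²h = πh³/27
dV/dt = πh²/9 · 11
At h = 13: dV/dt = 1859π/9 cm³/s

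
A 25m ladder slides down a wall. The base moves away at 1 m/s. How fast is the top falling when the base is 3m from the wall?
3√154/308 ≈ 0.1209 m/s

x² + y² = 25²
2x·dx/dt + 2y·dy/dt = 0
dy/dt = -x/y · dx/dt = -3/(2√154) · 1 = -3√154/308 m/s
The top is descending at 3√154/308 ≈ 0.1209 m/s.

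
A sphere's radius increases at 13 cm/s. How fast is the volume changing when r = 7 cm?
2548π cm³/s

V = (4/3)πr³
dV/dt = dV/dr · dr/dt = 4πr² · 13
At r = 7: dV/dt = 2548π cm³/s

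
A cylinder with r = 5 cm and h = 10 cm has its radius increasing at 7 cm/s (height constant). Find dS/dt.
280π cm²/s

S = 2πrh + 2πr² (lateral + bases)
dS/dt = (2πh + 4πr)·dr/dt = (2π·10 + 4π·5)·7
= 280π cm²/s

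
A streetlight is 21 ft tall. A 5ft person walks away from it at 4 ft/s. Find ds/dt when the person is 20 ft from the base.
5/4 ft/s

By similar triangles: 21/(x+s) = 5/s
Solving: s = 5x/16
ds/dt = 5/16 · dx/dt = 5/16 · 4 = 5/4 ft/s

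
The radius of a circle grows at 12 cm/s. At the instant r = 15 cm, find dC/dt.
24π cm/s

C = 2πr
dC/dt = 2π · dr/dt = 2π · 12 = 24π cm/s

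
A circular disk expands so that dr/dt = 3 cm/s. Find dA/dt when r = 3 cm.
18π cm²/s

A = πr²
dA/dt = 2πr · dr/dt = 2π(3)(3) = 18π cm²/s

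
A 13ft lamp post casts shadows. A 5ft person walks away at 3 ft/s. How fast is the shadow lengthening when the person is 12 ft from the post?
15/8 ft/s

By similar triangles: 13/(x+s) = 5/s
Solving: s = 5x/8
ds/dt = 5/8 · dx/dt = 5/8 · 3 = 15/8 ft/s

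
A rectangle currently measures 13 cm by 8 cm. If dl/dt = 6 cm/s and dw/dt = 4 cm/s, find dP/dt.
20 cm/s

P = 2(l + w)
dP/dt = 2(dl/dt + dw/dt) = 2(6 + 4) = 20 cm/s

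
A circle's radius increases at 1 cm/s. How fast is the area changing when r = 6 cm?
12π cm²/s

A = πr²
dA/dt = 2πr · dr/dt = 2π(6)(1) = 12π cm²/s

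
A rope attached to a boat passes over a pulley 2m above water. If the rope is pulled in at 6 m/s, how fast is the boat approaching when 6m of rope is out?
9√2/2 ≈ 6.364 m/s

rope² = x² + 2²
x = √(6² - 2²) = 4√2
dx/dt = (rope/x) · d(rope)/dt = (6/(4√2)) · (-6) = -9√2/2 m/s
The boat approaches at 9√2/2 ≈ 6.364 m/s.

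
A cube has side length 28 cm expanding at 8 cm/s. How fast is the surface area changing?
2688 cm²/s

A = 6s²
dA/dt = 12s · ds/dt = 12·28·8 = 2688 cm²/s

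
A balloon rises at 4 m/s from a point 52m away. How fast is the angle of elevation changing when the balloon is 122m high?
0.011826 rad/s

tan(θ) = y/52
sec²(θ) · dθ/dt = (1/52) · dy/dt
dθ/dt = cos²(θ)/52 · 4 = 52/(52² + 122²) · 4
dθ/dt = 0.011826 rad/s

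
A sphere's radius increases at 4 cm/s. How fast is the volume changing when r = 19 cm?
5776π cm³/s

V = (4/3)πr³
dV/dt = dV/dr · dr/dt = 4πr² · 4
At r = 19: dV/dt = 5776π cm³/s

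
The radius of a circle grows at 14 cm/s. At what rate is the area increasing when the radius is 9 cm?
252π cm²/s

A = πr²
dA/dt = 2πr · dr/dt = 2π(9)(14) = 252π cm²/s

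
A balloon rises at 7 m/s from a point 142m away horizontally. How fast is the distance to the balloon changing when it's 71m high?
7√5/5 ≈ 3.13 m/s

z² = 142² + y²
z = √(142² + 71²) = 71√5
dz/dt = y/z · dy/dt = 71/(71√5) · 7 = 7√5/5 ≈ 3.13 m/s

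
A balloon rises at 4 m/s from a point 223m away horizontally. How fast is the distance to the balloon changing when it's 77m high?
154√55658/27829 ≈ 1.306 m/s

z² = 223² + y²
z = √(223² + 77²) = √55658
dz/dt = y/z · dy/dt = 77/√55658 · 4 = 154√55658/27829 ≈ 1.306 m/s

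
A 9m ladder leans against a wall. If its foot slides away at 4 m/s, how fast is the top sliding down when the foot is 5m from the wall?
5√14/7 ≈ 2.673 m/s

x² + y² = 9²
2x·dx/dt + 2y·dy/dt = 0
dy/dt = -x/y · dx/dt = -5/(2√14) · 4 = -5√14/7 m/s
The top is descending at 5√14/7 ≈ 2.673 m/s.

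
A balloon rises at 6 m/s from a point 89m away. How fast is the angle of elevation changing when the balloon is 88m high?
0.034089 rad/s

tan(θ) = y/89
sec²(θ) · dθ/dt = (1/89) · dy/dt
dθ/dt = cos²(θ)/89 · 6 = 89/(89² + 88²) · 6
dθ/dt = 0.034089 rad/s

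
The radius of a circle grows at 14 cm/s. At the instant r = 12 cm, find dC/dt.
28π cm/s

C = 2πr
dC/dt = 2π · dr/dt = 2π · 14 = 28π cm/s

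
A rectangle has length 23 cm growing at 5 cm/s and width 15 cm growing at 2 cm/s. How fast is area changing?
121 cm²/s

A = lw
dA/dt = w·dl/dt + l·dw/dt = 15·5 + 23·2 = 121 cm²/s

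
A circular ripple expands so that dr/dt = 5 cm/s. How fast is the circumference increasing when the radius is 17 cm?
10π cm/s

C = 2πr
dC/dt = 2π · dr/dt = 2π · 5 = 10π cm/s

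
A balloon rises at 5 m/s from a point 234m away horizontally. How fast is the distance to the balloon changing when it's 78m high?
√10/2 ≈ 1.581 m/s

z² = 234² + y²
z = √(234² + 78²) = 78√10
dz/dt = y/z · dy/dt = 78/(78√10) · 5 = √10/2 ≈ 1.581 m/s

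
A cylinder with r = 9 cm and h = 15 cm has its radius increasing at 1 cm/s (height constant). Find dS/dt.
66π cm²/s

S = 2πrh + 2πr² (lateral + bases)
dS/dt = (2πh + 4πr)·dr/dt = (2π·15 + 4π·9)·1
= 66π cm²/s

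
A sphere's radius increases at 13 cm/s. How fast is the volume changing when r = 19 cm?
18772π cm³/s

V = (4/3)πr³
dV/dt = dV/dr · dr/dt = 4πr² · 13
At r = 19: dV/dt = 18772π cm³/s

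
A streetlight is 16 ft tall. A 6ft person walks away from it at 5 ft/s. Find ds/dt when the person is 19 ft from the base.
3 ft/s

By similar triangles: 16/(x+s) = 6/s
Solving: s = 6x/10
ds/dt = 6/10 · dx/dt = 3/5 · 5 = 3 ft/s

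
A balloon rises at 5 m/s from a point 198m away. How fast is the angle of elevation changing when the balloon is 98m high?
0.020284 rad/s

tan(θ) = y/198
sec²(θ) · dθ/dt = (1/198) · dy/dt
dθ/dt = cos²(θ)/198 · 5 = 198/(198² + 98²) · 5
dθ/dt = 0.020284 rad/s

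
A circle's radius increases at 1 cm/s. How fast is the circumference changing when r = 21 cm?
2π cm/s

C = 2πr
dC/dt = 2π · dr/dt = 2π · 1 = 2π cm/s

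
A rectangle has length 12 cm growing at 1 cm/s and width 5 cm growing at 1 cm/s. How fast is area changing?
17 cm²/s

A = lw
dA/dt = w·dl/dt + l·dw/dt = 5·1 + 12·1 = 17 cm²/s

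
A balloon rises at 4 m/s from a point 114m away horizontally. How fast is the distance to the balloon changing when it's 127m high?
508√1165/5825 ≈ 2.977 m/s

z² = 114² + y²
z = √(114² + 127²) = 5√1165
dz/dt = y/z · dy/dt = 127/(5√1165) · 4 = 508√1165/5825 ≈ 2.977 m/s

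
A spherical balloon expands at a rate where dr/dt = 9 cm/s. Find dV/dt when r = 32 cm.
36864π cm³/s

V = (4/3)πr³
dV/dt = dV/dr · dr/dt = 4πr² · 9
At r = 32: dV/dt = 36864π cm³/s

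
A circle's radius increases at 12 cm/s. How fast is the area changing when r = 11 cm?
264π cm²/s

A = πr²
dA/dt = 2πr · dr/dt = 2π(11)(12) = 264π cm²/s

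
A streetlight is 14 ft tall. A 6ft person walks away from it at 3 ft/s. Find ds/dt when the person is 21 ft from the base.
9/4 ft/s

By similar triangles: 14/(x+s) = 6/s
Solving: s = 6x/8
ds/dt = 6/8 · dx/dt = 3/4 · 3 = 9/4 ft/s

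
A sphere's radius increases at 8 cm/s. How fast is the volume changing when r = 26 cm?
21632π cm³/s

V = (4/3)πr³
dV/dt = dV/dr · dr/dt = 4πr² · 8
At r = 26: dV/dt = 21632π cm³/s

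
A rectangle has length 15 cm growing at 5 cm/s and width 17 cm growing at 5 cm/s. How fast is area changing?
160 cm²/s

A = lw
dA/dt = w·dl/dt + l·dw/dt = 17·5 + 15·5 = 160 cm²/s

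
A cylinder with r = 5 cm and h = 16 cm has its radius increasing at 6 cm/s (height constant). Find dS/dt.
312π cm²/s

S = 2πrh + 2πr² (lateral + bases)
dS/dt = (2πh + 4πr)·dr/dt = (2π·16 + 4π·5)·6
= 312π cm²/s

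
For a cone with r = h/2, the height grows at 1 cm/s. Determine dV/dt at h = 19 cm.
361π/4 cm³/s

V = (1/3)π(h/2)²h = πh³/12
dV/dt = πh²/4 · 1
At h = 19: dV/dt = 361π/4 cm³/s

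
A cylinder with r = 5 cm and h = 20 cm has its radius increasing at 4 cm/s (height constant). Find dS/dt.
240π cm²/s

S = 2πrh + 2πr² (lateral + bases)
dS/dt = (2πh + 4πr)·dr/dt = (2π·20 + 4π·5)·4
= 240π cm²/s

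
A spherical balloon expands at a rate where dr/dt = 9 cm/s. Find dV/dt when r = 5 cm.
900π cm³/s

V = (4/3)πr³
dV/dt = dV/dr · dr/dt = 4πr² · 9
At r = 5: dV/dt = 900π cm³/s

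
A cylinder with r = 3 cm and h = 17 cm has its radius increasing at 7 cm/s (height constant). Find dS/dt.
322π cm²/s

S = 2πrh + 2πr² (lateral + bases)
dS/dt = (2πh + 4πr)·dr/dt = (2π·17 + 4π·3)·7
= 322π cm²/s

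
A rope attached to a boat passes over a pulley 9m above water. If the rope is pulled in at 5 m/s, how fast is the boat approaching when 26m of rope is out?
26√595/119 ≈ 5.329 m/s

rope² = x² + 9²
x = √(26² - 9²) = √595
dx/dt = (rope/x) · d(rope)/dt = (26/√595) · (-5) = -26√595/119 m/s
The boat approaches at 26√595/119 ≈ 5.329 m/s.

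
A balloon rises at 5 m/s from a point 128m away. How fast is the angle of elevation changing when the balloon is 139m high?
0.017925 rad/s

tan(θ) = y/128
sec²(θ) · dθ/dt = (1/128) · dy/dt
dθ/dt = cos²(θ)/128 · 5 = 128/(128² + 139²) · 5
dθ/dt = 0.017925 rad/s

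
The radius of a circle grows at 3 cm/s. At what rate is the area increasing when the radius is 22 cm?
132π cm²/s

A = πr²
dA/dt = 2πr · dr/dt = 2π(22)(3) = 132π cm²/s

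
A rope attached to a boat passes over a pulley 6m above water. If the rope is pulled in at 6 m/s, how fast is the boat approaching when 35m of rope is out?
210√1189/1189 ≈ 6.09 m/s

rope² = x² + 6²
x = √(35² - 6²) = √1189
dx/dt = (rope/x) · d(rope)/dt = (35/√1189) · (-6) = -210√1189/1189 m/s
The boat approaches at 210√1189/1189 ≈ 6.09 m/s.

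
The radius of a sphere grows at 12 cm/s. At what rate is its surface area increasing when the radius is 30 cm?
2880π cm²/s

S = 4πr²
dS/dt = dS/dr · dr/dt = 8πr · 12
At r = 30: dS/dt = 2880π cm²/s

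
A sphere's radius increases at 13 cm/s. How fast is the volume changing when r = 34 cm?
60112π cm³/s

V = (4/3)πr³
dV/dt = dV/dr · dr/dt = 4πr² · 13
At r = 34: dV/dt = 60112π cm³/s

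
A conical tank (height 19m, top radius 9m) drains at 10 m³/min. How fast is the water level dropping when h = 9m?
3610/(6561π) ≈ 0.1751 m/min

r/h = 9/19, so r = (9/19)h
V = (1/3)πr²h = (1/3)π((9/19)h)²h = (27/361)πh³
dV/dh = (81/361)πh²
dh/dt = (dV/dt)/(dV/dh) = -10/((81/361)π·9²) = -3610/(6561π) m/min
The level is dropping at 3610/(6561π) ≈ 0.1751 m/min.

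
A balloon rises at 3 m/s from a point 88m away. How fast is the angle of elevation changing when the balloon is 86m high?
0.017437 rad/s

tan(θ) = y/88
sec²(θ) · dθ/dt = (1/88) · dy/dt
dθ/dt = cos²(θ)/88 · 3 = 88/(88² + 86²) · 3
dθ/dt = 0.017437 rad/s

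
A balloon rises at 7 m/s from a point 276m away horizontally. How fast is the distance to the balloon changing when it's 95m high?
665√85201/85201 ≈ 2.278 m/s

z² = 276² + y²
z = √(276² + 95²) = √85201
dz/dt = y/z · dy/dt = 95/√85201 · 7 = 665√85201/85201 ≈ 2.278 m/s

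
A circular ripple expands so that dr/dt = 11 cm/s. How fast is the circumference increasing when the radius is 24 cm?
22π cm/s

C = 2πr
dC/dt = 2π · dr/dt = 2π · 11 = 22π cm/s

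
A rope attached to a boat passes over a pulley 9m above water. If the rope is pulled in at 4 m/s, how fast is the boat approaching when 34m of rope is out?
136√43/215 ≈ 4.148 m/s

rope² = x² + 9²
x = √(34² - 9²) = 5√43
dx/dt = (rope/x) · d(rope)/dt = (34/(5√43)) · (-4) = -136√43/215 m/s
The boat approaches at 136√43/215 ≈ 4.148 m/s.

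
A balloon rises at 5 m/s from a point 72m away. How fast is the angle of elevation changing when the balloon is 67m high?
0.037217 rad/s

tan(θ) = y/72
sec²(θ) · dθ/dt = (1/72) · dy/dt
dθ/dt = cos²(θ)/72 · 5 = 72/(72² + 67²) · 5
dθ/dt = 0.037217 rad/s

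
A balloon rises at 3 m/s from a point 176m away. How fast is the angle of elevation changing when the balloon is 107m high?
0.012445 rad/s

tan(θ) = y/176
sec²(θ) · dθ/dt = (1/176) · dy/dt
dθ/dt = cos²(θ)/176 · 3 = 176/(176² + 107²) · 3
dθ/dt = 0.012445 rad/s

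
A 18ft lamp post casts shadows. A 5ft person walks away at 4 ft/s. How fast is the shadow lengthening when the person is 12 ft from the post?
20/13 ft/s

By similar triangles: 18/(x+s) = 5/s
Solving: s = 5x/13
ds/dt = 5/13 · dx/dt = 5/13 · 4 = 20/13 ft/s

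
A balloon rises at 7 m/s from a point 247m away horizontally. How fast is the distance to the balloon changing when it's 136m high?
952√79505/79505 ≈ 3.376 m/s

z² = 247² + y²
z = √(247² + 136²) = √79505
dz/dt = y/z · dy/dt = 136/√79505 · 7 = 952√79505/79505 ≈ 3.376 m/s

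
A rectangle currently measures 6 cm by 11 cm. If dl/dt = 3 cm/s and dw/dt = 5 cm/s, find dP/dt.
16 cm/s

P = 2(l + w)
dP/dt = 2(dl/dt + dw/dt) = 2(3 + 5) = 16 cm/s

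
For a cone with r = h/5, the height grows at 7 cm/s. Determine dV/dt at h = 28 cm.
5488π/25 cm³/s

V = (1/3)π(h/5)²h = πh³/75
dV/dt = πh²/25 · 7
At h = 28: dV/dt = 5488π/25 cm³/s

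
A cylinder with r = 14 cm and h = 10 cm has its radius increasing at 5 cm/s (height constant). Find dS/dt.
380π cm²/s

S = 2πrh + 2πr² (lateral + bases)
dS/dt = (2πh + 4πr)·dr/dt = (2π·10 + 4π·14)·5
= 380π cm²/s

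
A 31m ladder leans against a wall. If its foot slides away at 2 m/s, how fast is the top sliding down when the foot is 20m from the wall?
40√561/561 ≈ 1.689 m/s

x² + y² = 31²
2x·dx/dt + 2y·dy/dt = 0
dy/dt = -x/y · dx/dt = -20/√561 · 2 = -40√561/561 m/s
The top is descending at 40√561/561 ≈ 1.689 m/s.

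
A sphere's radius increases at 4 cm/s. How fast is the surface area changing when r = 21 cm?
672π cm²/s

S = 4πr²
dS/dt = dS/dr · dr/dt = 8πr · 4
At r = 21: dS/dt = 672π cm²/s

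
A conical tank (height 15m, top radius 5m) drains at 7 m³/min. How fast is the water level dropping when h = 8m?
63/(64π) ≈ 0.3133 m/min

r/h = 5/15, so r = (1/3)h
V = (1/3)πr²h = (1/3)π((1/3)h)²h = (1/27)πh³
dV/dh = (1/9)πh²
dh/dt = (dV/dt)/(dV/dh) = -7/((1/9)π·8²) = -63/(64π) m/min
The level is dropping at 63/(64π) ≈ 0.3133 m/min.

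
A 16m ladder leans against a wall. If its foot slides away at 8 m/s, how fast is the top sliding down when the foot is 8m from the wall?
8√3/3 ≈ 4.619 m/s

x² + y² = 16²
2x·dx/dt + 2y·dy/dt = 0
dy/dt = -x/y · dx/dt = -8/(8√3) · 8 = -8√3/3 m/s
The top is descending at 8√3/3 ≈ 4.619 m/s.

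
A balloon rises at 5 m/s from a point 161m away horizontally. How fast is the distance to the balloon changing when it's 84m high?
60√673/673 ≈ 2.313 m/s

z² = 161² + y²
z = √(161² + 84²) = 7√673
dz/dt = y/z · dy/dt = 84/(7√673) · 5 = 60√673/673 ≈ 2.313 m/s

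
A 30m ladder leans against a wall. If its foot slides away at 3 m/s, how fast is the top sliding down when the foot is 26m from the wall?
39√14/28 ≈ 5.212 m/s

x² + y² = 30²
2x·dx/dt + 2y·dy/dt = 0
dy/dt = -x/y · dx/dt = -26/(4√14) · 3 = -39√14/28 m/s
The top is descending at 39√14/28 ≈ 5.212 m/s.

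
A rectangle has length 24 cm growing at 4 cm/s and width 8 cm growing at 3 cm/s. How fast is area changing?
104 cm²/s

A = lw
dA/dt = w·dl/dt + l·dw/dt = 8·4 + 24·3 = 104 cm²/s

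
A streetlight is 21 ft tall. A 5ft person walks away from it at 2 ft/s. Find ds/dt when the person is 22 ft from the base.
5/8 ft/s

By similar triangles: 21/(x+s) = 5/s
Solving: s = 5x/16
ds/dt = 5/16 · dx/dt = 5/16 · 2 = 5/8 ft/s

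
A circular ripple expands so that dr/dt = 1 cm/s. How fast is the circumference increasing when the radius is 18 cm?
2π cm/s

C = 2πr
dC/dt = 2π · dr/dt = 2π · 1 = 2π cm/s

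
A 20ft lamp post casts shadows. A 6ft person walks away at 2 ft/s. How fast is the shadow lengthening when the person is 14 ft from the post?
6/7 ft/s

By similar triangles: 20/(x+s) = 6/s
Solving: s = 6x/14
ds/dt = 6/14 · dx/dt = 3/7 · 2 = 6/7 ft/s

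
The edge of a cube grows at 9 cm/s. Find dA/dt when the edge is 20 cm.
2160 cm²/s

A = 6s²
dA/dt = 12s · ds/dt = 12·20·9 = 2160 cm²/s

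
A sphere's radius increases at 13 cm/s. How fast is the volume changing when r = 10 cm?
5200π cm³/s

V = (4/3)πr³
dV/dt = dV/dr · dr/dt = 4πr² · 13
At r = 10: dV/dt = 5200π cm³/s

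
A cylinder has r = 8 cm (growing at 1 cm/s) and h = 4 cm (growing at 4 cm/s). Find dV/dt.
320π cm³/s

V = πr²h
dV/dt = 2πrh·dr/dt + πr²·dh/dt
= 2π(8)(4)(1) + π(8)²(4)
= 320π cm³/s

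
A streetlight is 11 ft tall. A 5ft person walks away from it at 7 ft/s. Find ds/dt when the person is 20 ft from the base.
35/6 ft/s

By similar triangles: 11/(x+s) = 5/s
Solving: s = 5x/6
ds/dt = 5/6 · dx/dt = 5/6 · 7 = 35/6 ft/s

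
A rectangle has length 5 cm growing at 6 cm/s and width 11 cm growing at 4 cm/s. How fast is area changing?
86 cm²/s

A = lw
dA/dt = w·dl/dt + l·dw/dt = 11·6 + 5·4 = 86 cm²/s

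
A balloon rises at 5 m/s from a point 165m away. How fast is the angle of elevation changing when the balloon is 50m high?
0.027754 rad/s

tan(θ) = y/165
sec²(θ) · dθ/dt = (1/165) · dy/dt
dθ/dt = cos²(θ)/165 · 5 = 165/(165² + 50²) · 5
dθ/dt = 0.027754 rad/s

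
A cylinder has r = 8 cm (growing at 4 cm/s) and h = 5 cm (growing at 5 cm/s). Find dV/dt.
640π cm³/s

V = πr²h
dV/dt = 2πrh·dr/dt + πr²·dh/dt
= 2π(8)(5)(4) + π(8)²(5)
= 640π cm³/s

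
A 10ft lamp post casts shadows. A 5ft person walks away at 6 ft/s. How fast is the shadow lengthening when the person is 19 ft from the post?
6 ft/s

By similar triangles: 10/(x+s) = 5/s
Solving: s = 5x/5
ds/dt = 5/5 · dx/dt = 1 · 6 = 6 ft/s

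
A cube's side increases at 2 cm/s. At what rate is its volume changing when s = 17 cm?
1734 cm³/s

V = s³
dV/dt = 3s² · ds/dt = 3·17²·2 = 1734 cm³/s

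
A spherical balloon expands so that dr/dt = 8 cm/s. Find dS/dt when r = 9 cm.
576π cm²/s

S = 4πr²
dS/dt = dS/dr · dr/dt = 8πr · 8
At r = 9: dS/dt = 576π cm²/s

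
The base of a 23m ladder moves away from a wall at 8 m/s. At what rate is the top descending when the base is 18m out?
144√205/205 ≈ 10.06 m/s

x² + y² = 23²
2x·dx/dt + 2y·dy/dt = 0
dy/dt = -x/y · dx/dt = -18/√205 · 8 = -144√205/205 m/s
The top is descending at 144√205/205 ≈ 10.06 m/s.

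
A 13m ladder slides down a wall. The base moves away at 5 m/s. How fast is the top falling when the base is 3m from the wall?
3√10/8 ≈ 1.186 m/s

x² + y² = 13²
2x·dx/dt + 2y·dy/dt = 0
dy/dt = -x/y · dx/dt = -3/(4√10) · 5 = -3√10/8 m/s
The top is descending at 3√10/8 ≈ 1.186 m/s.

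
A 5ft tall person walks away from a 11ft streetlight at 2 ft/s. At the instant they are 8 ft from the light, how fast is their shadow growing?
5/3 ft/s

By similar triangles: 11/(x+s) = 5/s
Solving: s = 5x/6
ds/dt = 5/6 · dx/dt = 5/6 · 2 = 5/3 ft/s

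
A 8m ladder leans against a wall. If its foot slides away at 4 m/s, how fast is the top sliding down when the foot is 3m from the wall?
12√55/55 ≈ 1.618 m/s

x² + y² = 8²
2x·dx/dt + 2y·dy/dt = 0
dy/dt = -x/y · dx/dt = -3/√55 · 4 = -12√55/55 m/s
The top is descending at 12√55/55 ≈ 1.618 m/s.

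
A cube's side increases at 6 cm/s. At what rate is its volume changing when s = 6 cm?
648 cm³/s

V = s³
dV/dt = 3s² · ds/dt = 3·6²·6 = 648 cm³/s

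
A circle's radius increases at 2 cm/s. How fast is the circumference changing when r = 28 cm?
4π cm/s

C = 2πr
dC/dt = 2π · dr/dt = 2π · 2 = 4π cm/s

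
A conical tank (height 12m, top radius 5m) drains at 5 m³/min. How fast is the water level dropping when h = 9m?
16/(45π) ≈ 0.1132 m/min

r/h = 5/12, so r = (5/12)h
V = (1/3)πr²h = (1/3)π((5/12)h)²h = (25/432)πh³
dV/dh = (25/144)πh²
dh/dt = (dV/dt)/(dV/dh) = -5/((25/144)π·9²) = -16/(45π) m/min
The level is dropping at 16/(45π) ≈ 0.1132 m/min.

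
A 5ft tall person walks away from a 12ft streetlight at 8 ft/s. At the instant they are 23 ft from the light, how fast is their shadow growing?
40/7 ft/s

By similar triangles: 12/(x+s) = 5/s
Solving: s = 5x/7
ds/dt = 5/7 · dx/dt = 5/7 · 8 = 40/7 ft/s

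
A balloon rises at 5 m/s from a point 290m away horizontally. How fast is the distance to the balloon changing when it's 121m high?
605√98741/98741 ≈ 1.925 m/s

z² = 290² + y²
z = √(290² + 121²) = √98741
dz/dt = y/z · dy/dt = 121/√98741 · 5 = 605√98741/98741 ≈ 1.925 m/s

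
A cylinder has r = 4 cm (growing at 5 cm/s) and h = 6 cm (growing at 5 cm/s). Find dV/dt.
320π cm³/s

V = πr²h
dV/dt = 2πrh·dr/dt + πr²·dh/dt
= 2π(4)(6)(5) + π(4)²(5)
= 320π cm³/s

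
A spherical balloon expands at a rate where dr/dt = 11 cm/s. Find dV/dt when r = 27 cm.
32076π cm³/s

V = (4/3)πr³
dV/dt = dV/dr · dr/dt = 4πr² · 11
At r = 27: dV/dt = 32076π cm³/s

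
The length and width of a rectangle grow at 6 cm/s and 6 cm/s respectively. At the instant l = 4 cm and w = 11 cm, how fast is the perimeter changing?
24 cm/s

P = 2(l + w)
dP/dt = 2(dl/dt + dw/dt) = 2(6 + 6) = 24 cm/s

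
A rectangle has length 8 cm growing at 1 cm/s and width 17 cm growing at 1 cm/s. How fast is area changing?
25 cm²/s

A = lw
dA/dt = w·dl/dt + l·dw/dt = 17·1 + 8·1 = 25 cm²/s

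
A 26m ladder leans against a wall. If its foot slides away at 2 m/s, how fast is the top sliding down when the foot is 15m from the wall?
30√451/451 ≈ 1.413 m/s

x² + y² = 26²
2x·dx/dt + 2y·dy/dt = 0
dy/dt = -x/y · dx/dt = -15/√451 · 2 = -30√451/451 m/s
The top is descending at 30√451/451 ≈ 1.413 m/s.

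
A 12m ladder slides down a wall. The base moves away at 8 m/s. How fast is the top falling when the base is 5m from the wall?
40√119/119 ≈ 3.667 m/s

x² + y² = 12²
2x·dx/dt + 2y·dy/dt = 0
dy/dt = -x/y · dx/dt = -5/√119 · 8 = -40√119/119 m/s
The top is descending at 40√119/119 ≈ 3.667 m/s.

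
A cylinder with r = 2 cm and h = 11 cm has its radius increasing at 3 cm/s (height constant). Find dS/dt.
90π cm²/s

S = 2πrh + 2πr² (lateral + bases)
dS/dt = (2πh + 4πr)·dr/dt = (2π·11 + 4π·2)·3
= 90π cm²/s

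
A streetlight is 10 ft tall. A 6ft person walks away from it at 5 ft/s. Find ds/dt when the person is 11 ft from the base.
15/2 ft/s

By similar triangles: 10/(x+s) = 6/s
Solving: s = 6x/4
ds/dt = 6/4 · dx/dt = 3/2 · 5 = 15/2 ft/s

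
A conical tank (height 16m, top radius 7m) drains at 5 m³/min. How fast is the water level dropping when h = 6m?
320/(441π) ≈ 0.231 m/min

r/h = 7/16, so r = (7/16)h
V = (1/3)πr²h = (1/3)π((7/16)h)²h = (49/768)πh³
dV/dh = (49/256)πh²
dh/dt = (dV/dt)/(dV/dh) = -5/((49/256)π·6²) = -320/(441π) m/min
The level is dropping at 320/(441π) ≈ 0.231 m/min.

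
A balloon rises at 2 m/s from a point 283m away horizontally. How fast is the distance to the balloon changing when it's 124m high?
248√95465/95465 ≈ 0.8027 m/s

z² = 283² + y²
z = √(283² + 124²) = √95465
dz/dt = y/z · dy/dt = 124/√95465 · 2 = 248√95465/95465 ≈ 0.8027 m/s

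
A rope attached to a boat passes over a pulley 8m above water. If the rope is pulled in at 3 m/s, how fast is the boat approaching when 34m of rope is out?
17√273/91 ≈ 3.087 m/s

rope² = x² + 8²
x = √(34² - 8²) = 2√273
dx/dt = (rope/x) · d(rope)/dt = (34/(2√273)) · (-3) = -17√273/91 m/s
The boat approaches at 17√273/91 ≈ 3.087 m/s.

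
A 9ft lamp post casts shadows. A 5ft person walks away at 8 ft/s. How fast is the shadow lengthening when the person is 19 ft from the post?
10 ft/s

By similar triangles: 9/(x+s) = 5/s
Solving: s = 5x/4
ds/dt = 5/4 · dx/dt = 5/4 · 8 = 10 ft/s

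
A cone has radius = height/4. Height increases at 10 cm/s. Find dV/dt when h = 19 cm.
1805π/8 cm³/s

V = (1/3)π(h/4)²h = πh³/48
dV/dt = πh²/16 · 10
At h = 19: dV/dt = 1805π/8 cm³/s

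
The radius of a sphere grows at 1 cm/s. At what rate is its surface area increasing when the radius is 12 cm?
96π cm²/s

S = 4πr²
dS/dt = dS/dr · dr/dt = 8πr · 1
At r = 12: dS/dt = 96π cm²/s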